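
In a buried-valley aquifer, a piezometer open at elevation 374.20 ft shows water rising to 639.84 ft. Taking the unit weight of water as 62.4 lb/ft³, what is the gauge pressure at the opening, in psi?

P ≈ 115 psi

Pressure head ψ = h − z = 639.84 − 374.20 = 265.64 ft.
P = γ·ψ / 144 = 62.4 × 265.64 / 144 = 115 psi.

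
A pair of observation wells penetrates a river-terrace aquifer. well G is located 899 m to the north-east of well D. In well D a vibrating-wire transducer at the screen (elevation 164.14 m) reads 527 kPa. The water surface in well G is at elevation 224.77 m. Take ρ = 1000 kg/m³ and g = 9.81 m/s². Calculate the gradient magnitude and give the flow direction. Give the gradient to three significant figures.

Pressure head at well D: ψ = P/(ρg) = 527×1000 / (1000 × 9.81) = 53.72 m.
Total head at well D: h = z + ψ = 164.14 + 53.72 = 217.86 m.
Total head at well G: h = 224.77 m (water level in the piezometer is the total head).
Head difference: h(well D) − h(well G) = 217.86 − 224.77 = -6.91 m.
Hydraulic gradient: i = |Δh| / L = 6.91 / 899 = 0.00769.
Flow is from higher to lower head: from well G toward well D, i.e. toward the south-west.

i ≈ 0.00769; groundwater flows toward the south-west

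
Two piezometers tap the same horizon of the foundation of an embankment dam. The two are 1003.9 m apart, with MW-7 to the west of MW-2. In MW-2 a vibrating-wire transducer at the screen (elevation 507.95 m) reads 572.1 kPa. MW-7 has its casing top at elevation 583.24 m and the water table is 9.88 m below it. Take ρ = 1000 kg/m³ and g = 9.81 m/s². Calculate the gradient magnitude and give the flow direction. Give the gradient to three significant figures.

i ≈ 0.00706; groundwater flows toward the east

Pressure head at MW-2: ψ = P/(ρg) = 572.1×1000 / (1000 × 9.81) = 58.32 m.
Total head at MW-2: h = z + ψ = 507.95 + 58.32 = 566.27 m.
Total head at MW-7: h = 583.24 − 9.88 = 573.36 m.
Head difference: h(MW-2) − h(MW-7) = 566.27 − 573.36 = -7.09 m.
Hydraulic gradient: i = |Δh| / L = 7.09 / 1003.9 = 0.00706.
Flow is from higher to lower head: from MW-7 toward MW-2, i.e. toward the east.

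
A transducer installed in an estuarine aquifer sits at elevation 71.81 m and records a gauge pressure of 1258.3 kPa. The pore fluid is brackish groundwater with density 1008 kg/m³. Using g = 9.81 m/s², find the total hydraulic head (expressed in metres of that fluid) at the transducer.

h ≈ 199.06 m

ψ = P/(ρg) = 1258.3×1000 / (1008 × 9.81) = 127.25 m.
h = z + ψ = 71.81 + 127.25 = 199.06 m.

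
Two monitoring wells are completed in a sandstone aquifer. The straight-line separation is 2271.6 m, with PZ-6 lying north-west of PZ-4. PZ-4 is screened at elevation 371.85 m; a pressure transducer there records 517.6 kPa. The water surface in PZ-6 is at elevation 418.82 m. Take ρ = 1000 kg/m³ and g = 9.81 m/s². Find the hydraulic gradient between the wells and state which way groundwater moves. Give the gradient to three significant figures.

i ≈ 0.00255; groundwater flows toward the north-west

Pressure head at PZ-4: ψ = P/(ρg) = 517.6×1000 / (1000 × 9.81) = 52.76 m.
Total head at PZ-4: h = z + ψ = 371.85 + 52.76 = 424.61 m.
Total head at PZ-6: h = 418.82 m (water level in the piezometer is the total head).
Head difference: h(PZ-4) − h(PZ-6) = 424.61 − 418.82 = 5.79 m.
Hydraulic gradient: i = |Δh| / L = 5.79 / 2271.6 = 0.00255.
Flow is from higher to lower head: from PZ-4 toward PZ-6, i.e. toward the north-west.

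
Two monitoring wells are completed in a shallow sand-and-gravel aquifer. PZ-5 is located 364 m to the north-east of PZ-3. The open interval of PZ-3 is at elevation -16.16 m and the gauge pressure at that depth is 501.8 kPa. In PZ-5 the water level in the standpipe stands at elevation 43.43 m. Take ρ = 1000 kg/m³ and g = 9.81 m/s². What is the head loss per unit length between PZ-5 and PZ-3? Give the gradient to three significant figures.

Pressure head at PZ-3: ψ = P/(ρg) = 501.8×1000 / (1000 × 9.81) = 51.15 m.
Total head at PZ-3: h = z + ψ = -16.16 + 51.15 = 34.99 m.
Total head at PZ-5: h = 43.43 m (water level in the piezometer is the total head).
Head difference: h(PZ-3) − h(PZ-5) = 34.99 − 43.43 = -8.44 m.
Hydraulic gradient: i = |Δh| / L = 8.44 / 364 = 0.0232.

i ≈ 0.0232 m/m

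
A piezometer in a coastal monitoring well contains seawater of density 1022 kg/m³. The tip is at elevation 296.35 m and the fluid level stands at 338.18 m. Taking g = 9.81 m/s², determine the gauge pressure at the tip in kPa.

P ≈ 419 kPa

Pressure head ψ = h − z = 338.18 − 296.35 = 41.83 m.
P = ρgψ = 1022 × 9.81 × 41.83 = 419380 Pa ≈ 419 kPa.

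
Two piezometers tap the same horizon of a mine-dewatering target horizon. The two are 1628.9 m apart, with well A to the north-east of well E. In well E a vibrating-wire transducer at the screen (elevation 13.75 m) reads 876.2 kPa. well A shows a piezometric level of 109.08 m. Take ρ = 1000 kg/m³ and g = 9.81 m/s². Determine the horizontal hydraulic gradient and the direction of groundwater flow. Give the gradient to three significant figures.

Pressure head at well E: ψ = P/(ρg) = 876.2×1000 / (1000 × 9.81) = 89.32 m.
Total head at well E: h = z + ψ = 13.75 + 89.32 = 103.07 m.
Total head at well A: h = 109.08 m (water level in the piezometer is the total head).
Head difference: h(well E) − h(well A) = 103.07 − 109.08 = -6.01 m.
Hydraulic gradient: i = |Δh| / L = 6.01 / 1628.9 = 0.00369.
Flow is from higher to lower head: from well A toward well E, i.e. toward the south-west.

i ≈ 0.00369; groundwater flows toward the south-west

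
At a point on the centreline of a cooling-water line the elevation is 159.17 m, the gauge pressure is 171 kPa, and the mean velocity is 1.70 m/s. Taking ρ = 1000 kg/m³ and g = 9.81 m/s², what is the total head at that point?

h ≈ 176.75 m

Pressure head ψ = P/(ρg) = 171×1000 / (1000 × 9.81) = 17.43 m.
Velocity head = v²/(2g) = 1.70² / (2 × 9.81) = 0.147 m.
h = z + ψ + v²/(2g) = 159.17 + 17.43 + 0.147 = 176.75 m.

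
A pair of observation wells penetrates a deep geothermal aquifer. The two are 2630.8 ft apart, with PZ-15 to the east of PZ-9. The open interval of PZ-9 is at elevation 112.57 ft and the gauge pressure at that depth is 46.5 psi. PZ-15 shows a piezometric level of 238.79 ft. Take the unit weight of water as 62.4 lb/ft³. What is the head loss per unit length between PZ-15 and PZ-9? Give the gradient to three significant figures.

Pressure head at PZ-9: ψ = 144·P/γ = 144 × 46.5 / 62.4 = 107.31 ft.
Total head at PZ-9: h = z + ψ = 112.57 + 107.31 = 219.88 ft.
Total head at PZ-15: h = 238.79 ft (water level in the piezometer is the total head).
Head difference: h(PZ-9) − h(PZ-15) = 219.88 − 238.79 = -18.91 ft.
Hydraulic gradient: i = |Δh| / L = 18.91 / 2630.8 = 0.00719.

i ≈ 0.00719 ft/ft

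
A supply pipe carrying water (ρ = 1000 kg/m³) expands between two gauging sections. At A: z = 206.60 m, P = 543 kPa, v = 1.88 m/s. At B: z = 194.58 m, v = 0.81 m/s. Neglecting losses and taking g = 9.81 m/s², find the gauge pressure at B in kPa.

Pressure head at A: ψ₁ = P₁/(ρg) = 543×1000 / (1000 × 9.81) = 55.35 m.
Velocity heads: v₁²/2g = 1.88²/19.62 = 0.180 m; v₂²/2g = 0.81²/19.62 = 0.033 m.
Total head H = z₁ + ψ₁ + v₁²/2g = 206.60 + 55.35 + 0.180 = 262.13 m.
ψ₂ = H − z₂ − v₂²/2g = 262.13 − 194.58 − 0.033 = 67.52 m.
P₂ = ρgψ₂ = 1000 × 9.81 × 67.52 ≈ 662 kPa.

P₂ ≈ 662 kPa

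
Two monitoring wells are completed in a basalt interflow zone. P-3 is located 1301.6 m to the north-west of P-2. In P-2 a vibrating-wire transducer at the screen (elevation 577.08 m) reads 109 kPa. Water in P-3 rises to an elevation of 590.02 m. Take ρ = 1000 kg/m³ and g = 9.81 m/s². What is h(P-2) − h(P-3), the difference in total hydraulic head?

Pressure head at P-2: ψ = P/(ρg) = 109×1000 / (1000 × 9.81) = 11.11 m.
Total head at P-2: h = z + ψ = 577.08 + 11.11 = 588.19 m.
Total head at P-3: h = 590.02 m (water level in the piezometer is the total head).
Head difference: h(P-2) − h(P-3) = 588.19 − 590.02 = -1.83 m.

Δh ≈ -1.83 m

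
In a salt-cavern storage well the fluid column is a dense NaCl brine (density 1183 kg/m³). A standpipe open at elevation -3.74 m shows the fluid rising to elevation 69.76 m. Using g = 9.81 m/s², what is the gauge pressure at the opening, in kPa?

P ≈ 853 kPa

Pressure head ψ = h − z = 69.76 − (-3.74) = 73.50 m.
P = ρgψ = 1183 × 9.81 × 73.50 = 852984 Pa ≈ 853 kPa.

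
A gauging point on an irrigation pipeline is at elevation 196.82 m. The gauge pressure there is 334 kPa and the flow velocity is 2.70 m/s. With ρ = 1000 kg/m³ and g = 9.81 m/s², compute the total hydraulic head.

h ≈ 231.24 m

Pressure head ψ = P/(ρg) = 334×1000 / (1000 × 9.81) = 34.05 m.
Velocity head = v²/(2g) = 2.70² / (2 × 9.81) = 0.372 m.
h = z + ψ + v²/(2g) = 196.82 + 34.05 + 0.372 = 231.24 m.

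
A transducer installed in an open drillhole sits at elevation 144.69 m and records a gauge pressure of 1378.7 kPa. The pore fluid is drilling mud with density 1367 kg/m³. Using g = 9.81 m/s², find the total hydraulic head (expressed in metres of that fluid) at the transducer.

h ≈ 247.50 m

ψ = P/(ρg) = 1378.7×1000 / (1367 × 9.81) = 102.81 m.
h = z + ψ = 144.69 + 102.81 = 247.50 m.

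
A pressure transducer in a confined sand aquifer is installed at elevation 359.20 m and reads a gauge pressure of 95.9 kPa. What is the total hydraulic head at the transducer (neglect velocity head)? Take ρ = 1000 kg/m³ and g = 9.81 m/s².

h ≈ 368.98 m

ψ = P/(ρg) = 95.9×1000 / (1000 × 9.81) = 9.78 m.
h = z + ψ = 359.20 + 9.78 = 368.98 m.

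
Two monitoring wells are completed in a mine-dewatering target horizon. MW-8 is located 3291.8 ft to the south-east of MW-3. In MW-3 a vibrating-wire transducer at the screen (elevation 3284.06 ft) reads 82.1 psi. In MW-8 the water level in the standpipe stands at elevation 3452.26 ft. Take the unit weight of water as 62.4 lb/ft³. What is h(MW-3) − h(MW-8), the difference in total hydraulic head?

Δh ≈ 21.26 ft

Pressure head at MW-3: ψ = 144·P/γ = 144 × 82.1 / 62.4 = 189.46 ft.
Total head at MW-3: h = z + ψ = 3284.06 + 189.46 = 3473.52 ft.
Total head at MW-8: h = 3452.26 ft (water level in the piezometer is the total head).
Head difference: h(MW-3) − h(MW-8) = 3473.52 − 3452.26 = 21.26 ft.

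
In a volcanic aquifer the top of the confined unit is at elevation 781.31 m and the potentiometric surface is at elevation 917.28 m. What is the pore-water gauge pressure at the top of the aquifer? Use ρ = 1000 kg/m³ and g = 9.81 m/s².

Pressure head at the aquifer top: ψ = h − z = 917.28 − 781.31 = 135.97 m.
P = ρgψ = 1000 × 9.81 × 135.97 = 1333866 Pa ≈ 1330 kPa.

P ≈ 1330 kPa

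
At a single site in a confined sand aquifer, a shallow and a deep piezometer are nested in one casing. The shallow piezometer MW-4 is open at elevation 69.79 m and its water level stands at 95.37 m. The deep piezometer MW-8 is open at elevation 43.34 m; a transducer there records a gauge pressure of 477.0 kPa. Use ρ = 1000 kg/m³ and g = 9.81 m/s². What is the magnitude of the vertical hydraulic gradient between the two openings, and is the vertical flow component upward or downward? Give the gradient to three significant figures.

Total head at MW-4: h = 95.37 m (water level in the standpipe).
Pressure head at MW-8: ψ = P/(ρg) = 477.0×1000 / (1000 × 9.81) = 48.62 m.
Total head at MW-8: h = z + ψ = 43.34 + 48.62 = 91.96 m.
Δh = h(MW-4) − h(MW-8) = 95.37 − 91.96 = 3.41 m.
Vertical separation Δz = 69.79 − 43.34 = 26.45 m.
|i_v| = |Δh| / Δz = 3.41 / 26.45 = 0.129.
Head is higher in the shallow piezometer, so vertical flow is downward (recharge condition).

|i_v| ≈ 0.129; vertical flow is downward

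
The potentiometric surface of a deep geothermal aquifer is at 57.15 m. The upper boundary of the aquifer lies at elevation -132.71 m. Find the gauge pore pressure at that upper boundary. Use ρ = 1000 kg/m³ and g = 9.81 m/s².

P ≈ 1860 kPa

Pressure head at the aquifer top: ψ = h − z = 57.15 − (-132.71) = 189.86 m.
P = ρgψ = 1000 × 9.81 × 189.86 = 1862527 Pa ≈ 1860 kPa.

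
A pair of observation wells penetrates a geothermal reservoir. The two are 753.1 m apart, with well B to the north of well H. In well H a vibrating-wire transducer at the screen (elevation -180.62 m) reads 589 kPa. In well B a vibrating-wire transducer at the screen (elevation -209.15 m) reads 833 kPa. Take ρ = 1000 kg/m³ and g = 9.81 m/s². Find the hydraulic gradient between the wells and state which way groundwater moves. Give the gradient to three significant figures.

Pressure head at well H: ψ = P/(ρg) = 589×1000 / (1000 × 9.81) = 60.04 m.
Total head at well H: h = z + ψ = -180.62 + 60.04 = -120.58 m.
Pressure head at well B: ψ = P/(ρg) = 833×1000 / (1000 × 9.81) = 84.91 m.
Total head at well B: h = z + ψ = -209.15 + 84.91 = -124.24 m.
Head difference: h(well H) − h(well B) = -120.58 − (-124.24) = 3.66 m.
Hydraulic gradient: i = |Δh| / L = 3.66 / 753.1 = 0.00486.
Flow is from higher to lower head: from well H toward well B, i.e. toward the north.

i ≈ 0.00486; groundwater flows toward the north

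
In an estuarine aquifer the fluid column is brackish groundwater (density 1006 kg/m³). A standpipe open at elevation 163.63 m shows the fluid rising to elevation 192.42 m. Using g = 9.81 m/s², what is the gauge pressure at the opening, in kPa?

P ≈ 284 kPa

Pressure head ψ = h − z = 192.42 − 163.63 = 28.79 m.
P = ρgψ = 1006 × 9.81 × 28.79 = 284124 Pa ≈ 284 kPa.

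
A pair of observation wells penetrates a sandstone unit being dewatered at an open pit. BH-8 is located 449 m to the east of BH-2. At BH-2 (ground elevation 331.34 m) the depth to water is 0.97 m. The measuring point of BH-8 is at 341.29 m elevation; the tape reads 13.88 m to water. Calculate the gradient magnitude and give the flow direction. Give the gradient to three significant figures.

Total head at BH-2: h = 331.34 − 0.97 = 330.37 m.
Total head at BH-8: h = 341.29 − 13.88 = 327.41 m.
Head difference: h(BH-2) − h(BH-8) = 330.37 − 327.41 = 2.96 m.
Hydraulic gradient: i = |Δh| / L = 2.96 / 449 = 0.00659.
Flow is from higher to lower head: from BH-2 toward BH-8, i.e. toward the east.

i ≈ 0.00659; groundwater flows toward the east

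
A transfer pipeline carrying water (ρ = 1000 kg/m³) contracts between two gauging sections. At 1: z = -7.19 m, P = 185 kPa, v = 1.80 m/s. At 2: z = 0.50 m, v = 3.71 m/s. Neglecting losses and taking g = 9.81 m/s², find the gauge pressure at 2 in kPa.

P₂ ≈ 104 kPa

Pressure head at 1: ψ₁ = P₁/(ρg) = 185×1000 / (1000 × 9.81) = 18.86 m.
Velocity heads: v₁²/2g = 1.80²/19.62 = 0.165 m; v₂²/2g = 3.71²/19.62 = 0.702 m.
Total head H = z₁ + ψ₁ + v₁²/2g = -7.19 + 18.86 + 0.165 = 11.83 m.
ψ₂ = H − z₂ − v₂²/2g = 11.83 − 0.50 − 0.702 = 10.63 m.
P₂ = ρgψ₂ = 1000 × 9.81 × 10.63 ≈ 104 kPa.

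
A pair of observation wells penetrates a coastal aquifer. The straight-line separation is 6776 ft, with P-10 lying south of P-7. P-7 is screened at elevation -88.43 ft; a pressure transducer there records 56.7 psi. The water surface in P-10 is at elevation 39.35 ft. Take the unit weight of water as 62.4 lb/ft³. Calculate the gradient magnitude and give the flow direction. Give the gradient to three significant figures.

Pressure head at P-7: ψ = 144·P/γ = 144 × 56.7 / 62.4 = 130.85 ft.
Total head at P-7: h = z + ψ = -88.43 + 130.85 = 42.42 ft.
Total head at P-10: h = 39.35 ft (water level in the piezometer is the total head).
Head difference: h(P-7) − h(P-10) = 42.42 − 39.35 = 3.07 ft.
Hydraulic gradient: i = |Δh| / L = 3.07 / 6776 = 0.000453.
Flow is from higher to lower head: from P-7 toward P-10, i.e. toward the south.

i ≈ 0.000453; groundwater flows toward the south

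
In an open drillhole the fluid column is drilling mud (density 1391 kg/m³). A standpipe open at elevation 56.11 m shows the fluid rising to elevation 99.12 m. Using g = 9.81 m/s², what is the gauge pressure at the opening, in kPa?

Pressure head ψ = h − z = 99.12 − 56.11 = 43.01 m.
P = ρgψ = 1391 × 9.81 × 43.01 = 586902 Pa ≈ 587 kPa.

P ≈ 587 kPa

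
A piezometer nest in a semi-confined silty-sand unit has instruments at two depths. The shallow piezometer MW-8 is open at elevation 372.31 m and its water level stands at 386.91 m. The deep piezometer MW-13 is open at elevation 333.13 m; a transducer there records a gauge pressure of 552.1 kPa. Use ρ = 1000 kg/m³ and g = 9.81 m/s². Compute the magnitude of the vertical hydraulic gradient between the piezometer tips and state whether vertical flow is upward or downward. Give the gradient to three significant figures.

|i_v| ≈ 0.0638; vertical flow is upward

Total head at MW-8: h = 386.91 m (water level in the standpipe).
Pressure head at MW-13: ψ = P/(ρg) = 552.1×1000 / (1000 × 9.81) = 56.28 m.
Total head at MW-13: h = z + ψ = 333.13 + 56.28 = 389.41 m.
Δh = h(MW-8) − h(MW-13) = 386.91 − 389.41 = -2.50 m.
Vertical separation Δz = 372.31 − 333.13 = 39.18 m.
|i_v| = |Δh| / Δz = 2.50 / 39.18 = 0.0638.
Head is higher in the deep piezometer, so vertical flow is upward (discharge condition).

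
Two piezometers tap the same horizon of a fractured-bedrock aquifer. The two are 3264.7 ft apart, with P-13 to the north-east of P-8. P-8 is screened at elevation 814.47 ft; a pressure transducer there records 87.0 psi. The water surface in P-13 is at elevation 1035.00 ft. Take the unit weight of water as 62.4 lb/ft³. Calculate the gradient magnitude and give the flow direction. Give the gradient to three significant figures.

i ≈ 0.00605; groundwater flows toward the south-west

Pressure head at P-8: ψ = 144·P/γ = 144 × 87.0 / 62.4 = 200.77 ft.
Total head at P-8: h = z + ψ = 814.47 + 200.77 = 1015.24 ft.
Total head at P-13: h = 1035.00 ft (water level in the piezometer is the total head).
Head difference: h(P-8) − h(P-13) = 1015.24 − 1035.00 = -19.76 ft.
Hydraulic gradient: i = |Δh| / L = 19.76 / 3264.7 = 0.00605.
Flow is from higher to lower head: from P-13 toward P-8, i.e. toward the south-west.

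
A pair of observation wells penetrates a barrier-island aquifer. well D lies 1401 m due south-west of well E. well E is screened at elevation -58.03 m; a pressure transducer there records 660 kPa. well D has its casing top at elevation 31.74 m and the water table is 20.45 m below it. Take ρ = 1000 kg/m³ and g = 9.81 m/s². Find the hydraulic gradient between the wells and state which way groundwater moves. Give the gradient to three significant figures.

Pressure head at well E: ψ = P/(ρg) = 660×1000 / (1000 × 9.81) = 67.28 m.
Total head at well E: h = z + ψ = -58.03 + 67.28 = 9.25 m.
Total head at well D: h = 31.74 − 20.45 = 11.29 m.
Head difference: h(well E) − h(well D) = 9.25 − 11.29 = -2.04 m.
Hydraulic gradient: i = |Δh| / L = 2.04 / 1401 = 0.00146.
Flow is from higher to lower head: from well D toward well E, i.e. toward the north-east.

i ≈ 0.00146; groundwater flows toward the north-east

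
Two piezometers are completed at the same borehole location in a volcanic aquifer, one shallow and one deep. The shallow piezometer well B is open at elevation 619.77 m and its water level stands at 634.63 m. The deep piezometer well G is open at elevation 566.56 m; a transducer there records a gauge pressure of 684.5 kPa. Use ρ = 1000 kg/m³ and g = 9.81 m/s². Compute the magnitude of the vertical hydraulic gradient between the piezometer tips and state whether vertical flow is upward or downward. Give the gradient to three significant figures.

Total head at well B: h = 634.63 m (water level in the standpipe).
Pressure head at well G: ψ = P/(ρg) = 684.5×1000 / (1000 × 9.81) = 69.78 m.
Total head at well G: h = z + ψ = 566.56 + 69.78 = 636.34 m.
Δh = h(well B) − h(well G) = 634.63 − 636.34 = -1.71 m.
Vertical separation Δz = 619.77 − 566.56 = 53.21 m.
|i_v| = |Δh| / Δz = 1.71 / 53.21 = 0.0321.
Head is higher in the deep piezometer, so vertical flow is upward (discharge condition).

|i_v| ≈ 0.0321; vertical flow is upward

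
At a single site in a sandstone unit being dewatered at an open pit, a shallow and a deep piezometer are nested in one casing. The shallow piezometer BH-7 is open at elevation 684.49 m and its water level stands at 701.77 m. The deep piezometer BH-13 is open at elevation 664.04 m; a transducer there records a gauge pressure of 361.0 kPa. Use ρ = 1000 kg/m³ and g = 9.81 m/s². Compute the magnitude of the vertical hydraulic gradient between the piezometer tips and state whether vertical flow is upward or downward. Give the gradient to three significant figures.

Total head at BH-7: h = 701.77 m (water level in the standpipe).
Pressure head at BH-13: ψ = P/(ρg) = 361.0×1000 / (1000 × 9.81) = 36.80 m.
Total head at BH-13: h = z + ψ = 664.04 + 36.80 = 700.84 m.
Δh = h(BH-7) − h(BH-13) = 701.77 − 700.84 = 0.93 m.
Vertical separation Δz = 684.49 − 664.04 = 20.45 m.
|i_v| = |Δh| / Δz = 0.93 / 20.45 = 0.0455.
Head is higher in the shallow piezometer, so vertical flow is downward (recharge condition).

|i_v| ≈ 0.0455; vertical flow is downward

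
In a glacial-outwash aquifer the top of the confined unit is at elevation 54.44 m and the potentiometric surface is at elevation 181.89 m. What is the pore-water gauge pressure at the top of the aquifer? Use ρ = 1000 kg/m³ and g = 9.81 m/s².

Pressure head at the aquifer top: ψ = h − z = 181.89 − 54.44 = 127.45 m.
P = ρgψ = 1000 × 9.81 × 127.45 = 1250284 Pa ≈ 1250 kPa.

P ≈ 1250 kPa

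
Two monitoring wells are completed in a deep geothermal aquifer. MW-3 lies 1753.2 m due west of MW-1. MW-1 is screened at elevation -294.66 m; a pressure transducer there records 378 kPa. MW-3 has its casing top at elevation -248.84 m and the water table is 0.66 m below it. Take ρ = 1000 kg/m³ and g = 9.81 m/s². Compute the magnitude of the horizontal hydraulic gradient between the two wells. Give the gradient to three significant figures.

i ≈ 0.00378

Pressure head at MW-1: ψ = P/(ρg) = 378×1000 / (1000 × 9.81) = 38.53 m.
Total head at MW-1: h = z + ψ = -294.66 + 38.53 = -256.13 m.
Total head at MW-3: h = -248.84 − 0.66 = -249.50 m.
Head difference: h(MW-1) − h(MW-3) = -256.13 − (-249.50) = -6.63 m.
Hydraulic gradient: i = |Δh| / L = 6.63 / 1753.2 = 0.00378.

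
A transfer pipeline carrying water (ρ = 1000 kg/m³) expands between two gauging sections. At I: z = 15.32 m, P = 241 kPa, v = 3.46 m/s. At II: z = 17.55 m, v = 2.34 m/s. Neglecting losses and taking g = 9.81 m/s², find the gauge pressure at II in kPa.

P₂ ≈ 222 kPa

Pressure head at I: ψ₁ = P₁/(ρg) = 241×1000 / (1000 × 9.81) = 24.57 m.
Velocity heads: v₁²/2g = 3.46²/19.62 = 0.610 m; v₂²/2g = 2.34²/19.62 = 0.279 m.
Total head H = z₁ + ψ₁ + v₁²/2g = 15.32 + 24.57 + 0.610 = 40.50 m.
ψ₂ = H − z₂ − v₂²/2g = 40.50 − 17.55 − 0.279 = 22.67 m.
P₂ = ρgψ₂ = 1000 × 9.81 × 22.67 ≈ 222 kPa.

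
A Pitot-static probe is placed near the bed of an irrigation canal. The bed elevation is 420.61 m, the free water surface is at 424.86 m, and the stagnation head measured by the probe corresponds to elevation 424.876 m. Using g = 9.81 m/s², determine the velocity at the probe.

v ≈ 0.560 m/s

Near the bed, under hydrostatic conditions, the piezometric head (z + ψ) equals the free-surface elevation, 424.86 m.
Velocity head = total − piezometric = 424.876 − 424.86 = 0.016 m.
v = √(2g·h_v) = √(2 × 9.81 × 0.016) = 0.560 m/s.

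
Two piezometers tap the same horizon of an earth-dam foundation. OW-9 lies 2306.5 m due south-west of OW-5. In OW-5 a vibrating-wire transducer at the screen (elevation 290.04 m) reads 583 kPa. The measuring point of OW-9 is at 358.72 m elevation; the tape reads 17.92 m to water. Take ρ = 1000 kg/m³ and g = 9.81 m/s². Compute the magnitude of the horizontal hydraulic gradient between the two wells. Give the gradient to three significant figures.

Pressure head at OW-5: ψ = P/(ρg) = 583×1000 / (1000 × 9.81) = 59.43 m.
Total head at OW-5: h = z + ψ = 290.04 + 59.43 = 349.47 m.
Total head at OW-9: h = 358.72 − 17.92 = 340.80 m.
Head difference: h(OW-5) − h(OW-9) = 349.47 − 340.80 = 8.67 m.
Hydraulic gradient: i = |Δh| / L = 8.67 / 2306.5 = 0.00376.

i ≈ 0.00376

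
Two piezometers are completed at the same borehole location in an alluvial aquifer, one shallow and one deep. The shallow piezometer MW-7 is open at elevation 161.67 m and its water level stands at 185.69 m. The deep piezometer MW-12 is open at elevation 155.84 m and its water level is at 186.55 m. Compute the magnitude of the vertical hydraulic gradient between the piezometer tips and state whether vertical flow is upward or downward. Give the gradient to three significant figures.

Total head at MW-7: h = 185.69 m (water level in the standpipe).
Total head at MW-12: h = 186.55 m.
Δh = h(MW-7) − h(MW-12) = 185.69 − 186.55 = -0.86 m.
Vertical separation Δz = 161.67 − 155.84 = 5.83 m.
|i_v| = |Δh| / Δz = 0.86 / 5.83 = 0.148.
Head is higher in the deep piezometer, so vertical flow is upward (discharge condition).

|i_v| ≈ 0.148; vertical flow is upward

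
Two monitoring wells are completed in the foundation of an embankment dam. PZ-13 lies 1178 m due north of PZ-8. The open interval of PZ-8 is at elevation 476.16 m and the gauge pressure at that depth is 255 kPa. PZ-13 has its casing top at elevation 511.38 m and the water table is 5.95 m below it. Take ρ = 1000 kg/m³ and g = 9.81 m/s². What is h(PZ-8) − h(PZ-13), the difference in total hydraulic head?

Pressure head at PZ-8: ψ = P/(ρg) = 255×1000 / (1000 × 9.81) = 25.99 m.
Total head at PZ-8: h = z + ψ = 476.16 + 25.99 = 502.15 m.
Total head at PZ-13: h = 511.38 − 5.95 = 505.43 m.
Head difference: h(PZ-8) − h(PZ-13) = 502.15 − 505.43 = -3.28 m.

Δh ≈ -3.28 m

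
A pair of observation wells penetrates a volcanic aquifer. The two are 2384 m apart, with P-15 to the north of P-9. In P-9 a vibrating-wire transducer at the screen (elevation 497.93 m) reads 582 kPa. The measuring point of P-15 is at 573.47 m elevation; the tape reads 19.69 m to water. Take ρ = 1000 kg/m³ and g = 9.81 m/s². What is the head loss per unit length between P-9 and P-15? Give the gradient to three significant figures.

i ≈ 0.00146 m/m

Pressure head at P-9: ψ = P/(ρg) = 582×1000 / (1000 × 9.81) = 59.33 m.
Total head at P-9: h = z + ψ = 497.93 + 59.33 = 557.26 m.
Total head at P-15: h = 573.47 − 19.69 = 553.78 m.
Head difference: h(P-9) − h(P-15) = 557.26 − 553.78 = 3.48 m.
Hydraulic gradient: i = |Δh| / L = 3.48 / 2384 = 0.00146.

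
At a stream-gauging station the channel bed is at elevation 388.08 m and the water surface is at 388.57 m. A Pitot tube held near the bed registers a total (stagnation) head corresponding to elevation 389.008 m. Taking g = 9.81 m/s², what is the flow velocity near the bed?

Near the bed, under hydrostatic conditions, the piezometric head (z + ψ) equals the free-surface elevation, 388.57 m.
Velocity head = total − piezometric = 389.008 − 388.57 = 0.438 m.
v = √(2g·h_v) = √(2 × 9.81 × 0.438) = 2.93 m/s.

v ≈ 2.93 m/s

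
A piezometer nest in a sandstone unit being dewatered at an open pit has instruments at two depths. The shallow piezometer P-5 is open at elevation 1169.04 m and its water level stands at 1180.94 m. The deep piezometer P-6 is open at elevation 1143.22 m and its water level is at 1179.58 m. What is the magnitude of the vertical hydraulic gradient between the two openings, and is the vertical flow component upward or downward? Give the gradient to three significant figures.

|i_v| ≈ 0.0527; vertical flow is downward

Total head at P-5: h = 1180.94 m (water level in the standpipe).
Total head at P-6: h = 1179.58 m.
Δh = h(P-5) − h(P-6) = 1180.94 − 1179.58 = 1.36 m.
Vertical separation Δz = 1169.04 − 1143.22 = 25.82 m.
|i_v| = |Δh| / Δz = 1.36 / 25.82 = 0.0527.
Head is higher in the shallow piezometer, so vertical flow is downward (recharge condition).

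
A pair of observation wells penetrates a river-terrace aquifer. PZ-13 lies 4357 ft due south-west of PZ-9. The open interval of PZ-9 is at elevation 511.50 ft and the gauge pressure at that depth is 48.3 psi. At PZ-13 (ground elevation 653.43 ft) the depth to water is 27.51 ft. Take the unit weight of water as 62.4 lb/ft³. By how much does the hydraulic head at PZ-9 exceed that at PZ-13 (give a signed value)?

Pressure head at PZ-9: ψ = 144·P/γ = 144 × 48.3 / 62.4 = 111.46 ft.
Total head at PZ-9: h = z + ψ = 511.50 + 111.46 = 622.96 ft.
Total head at PZ-13: h = 653.43 − 27.51 = 625.92 ft.
Head difference: h(PZ-9) − h(PZ-13) = 622.96 − 625.92 = -2.96 ft.

Δh ≈ -2.96 ft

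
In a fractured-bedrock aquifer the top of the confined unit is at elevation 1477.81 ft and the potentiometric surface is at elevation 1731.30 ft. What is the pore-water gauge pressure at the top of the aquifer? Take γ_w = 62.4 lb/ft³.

Pressure head at the aquifer top: ψ = h − z = 1731.30 − 1477.81 = 253.49 ft.
P = γψ/144 = 62.4 × 253.49 / 144 = 110 psi.

P ≈ 110 psi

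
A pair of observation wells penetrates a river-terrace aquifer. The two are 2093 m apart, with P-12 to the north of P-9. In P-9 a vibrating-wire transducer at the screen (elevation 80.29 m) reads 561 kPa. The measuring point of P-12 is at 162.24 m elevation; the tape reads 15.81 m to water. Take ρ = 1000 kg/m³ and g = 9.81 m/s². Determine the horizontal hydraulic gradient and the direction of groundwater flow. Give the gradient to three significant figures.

i ≈ 0.00428; groundwater flows toward the south

Pressure head at P-9: ψ = P/(ρg) = 561×1000 / (1000 × 9.81) = 57.19 m.
Total head at P-9: h = z + ψ = 80.29 + 57.19 = 137.48 m.
Total head at P-12: h = 162.24 − 15.81 = 146.43 m.
Head difference: h(P-9) − h(P-12) = 137.48 − 146.43 = -8.95 m.
Hydraulic gradient: i = |Δh| / L = 8.95 / 2093 = 0.00428.
Flow is from higher to lower head: from P-12 toward P-9, i.e. toward the south.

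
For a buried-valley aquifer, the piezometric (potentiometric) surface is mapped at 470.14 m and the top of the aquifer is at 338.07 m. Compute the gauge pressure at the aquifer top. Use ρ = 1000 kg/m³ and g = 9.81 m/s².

P ≈ 1300 kPa

Pressure head at the aquifer top: ψ = h − z = 470.14 − 338.07 = 132.07 m.
P = ρgψ = 1000 × 9.81 × 132.07 = 1295607 Pa ≈ 1300 kPa.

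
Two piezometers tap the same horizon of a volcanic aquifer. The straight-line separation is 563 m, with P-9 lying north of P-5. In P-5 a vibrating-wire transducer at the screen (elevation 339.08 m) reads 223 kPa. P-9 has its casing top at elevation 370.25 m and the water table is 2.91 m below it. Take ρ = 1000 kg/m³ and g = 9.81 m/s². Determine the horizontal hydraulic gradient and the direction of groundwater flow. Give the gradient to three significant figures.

Pressure head at P-5: ψ = P/(ρg) = 223×1000 / (1000 × 9.81) = 22.73 m.
Total head at P-5: h = z + ψ = 339.08 + 22.73 = 361.81 m.
Total head at P-9: h = 370.25 − 2.91 = 367.34 m.
Head difference: h(P-5) − h(P-9) = 361.81 − 367.34 = -5.53 m.
Hydraulic gradient: i = |Δh| / L = 5.53 / 563 = 0.00982.
Flow is from higher to lower head: from P-9 toward P-5, i.e. toward the south.

i ≈ 0.00982; groundwater flows toward the south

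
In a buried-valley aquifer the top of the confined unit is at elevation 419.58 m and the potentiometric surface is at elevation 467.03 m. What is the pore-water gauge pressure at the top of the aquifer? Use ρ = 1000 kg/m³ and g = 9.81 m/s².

P ≈ 465 kPa

Pressure head at the aquifer top: ψ = h − z = 467.03 − 419.58 = 47.45 m.
P = ρgψ = 1000 × 9.81 × 47.45 = 465484 Pa ≈ 465 kPa.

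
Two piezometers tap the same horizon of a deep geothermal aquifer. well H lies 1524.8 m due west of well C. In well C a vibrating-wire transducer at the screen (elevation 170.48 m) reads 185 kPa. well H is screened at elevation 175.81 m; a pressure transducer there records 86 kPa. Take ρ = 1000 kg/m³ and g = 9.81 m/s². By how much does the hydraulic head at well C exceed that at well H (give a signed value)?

Δh ≈ 4.76 m

Pressure head at well C: ψ = P/(ρg) = 185×1000 / (1000 × 9.81) = 18.86 m.
Total head at well C: h = z + ψ = 170.48 + 18.86 = 189.34 m.
Pressure head at well H: ψ = P/(ρg) = 86×1000 / (1000 × 9.81) = 8.77 m.
Total head at well H: h = z + ψ = 175.81 + 8.77 = 184.58 m.
Head difference: h(well C) − h(well H) = 189.34 − 184.58 = 4.76 m.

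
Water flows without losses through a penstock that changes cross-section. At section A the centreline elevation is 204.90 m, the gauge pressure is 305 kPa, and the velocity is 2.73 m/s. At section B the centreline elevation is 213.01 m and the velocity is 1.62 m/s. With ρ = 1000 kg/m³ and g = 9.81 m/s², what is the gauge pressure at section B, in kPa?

Pressure head at A: ψ₁ = P₁/(ρg) = 305×1000 / (1000 × 9.81) = 31.09 m.
Velocity heads: v₁²/2g = 2.73²/19.62 = 0.380 m; v₂²/2g = 1.62²/19.62 = 0.134 m.
Total head H = z₁ + ψ₁ + v₁²/2g = 204.90 + 31.09 + 0.380 = 236.37 m.
ψ₂ = H − z₂ − v₂²/2g = 236.37 − 213.01 − 0.134 = 23.23 m.
P₂ = ρgψ₂ = 1000 × 9.81 × 23.23 ≈ 228 kPa.

P₂ ≈ 228 kPa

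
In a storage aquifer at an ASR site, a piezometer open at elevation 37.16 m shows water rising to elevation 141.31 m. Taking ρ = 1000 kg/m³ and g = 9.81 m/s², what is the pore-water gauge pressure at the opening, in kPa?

Pressure head ψ = h − z = 141.31 − 37.16 = 104.15 m.
P = ρgψ = 1000 × 9.81 × 104.15 = 1021712 Pa ≈ 1020 kPa.

P ≈ 1020 kPa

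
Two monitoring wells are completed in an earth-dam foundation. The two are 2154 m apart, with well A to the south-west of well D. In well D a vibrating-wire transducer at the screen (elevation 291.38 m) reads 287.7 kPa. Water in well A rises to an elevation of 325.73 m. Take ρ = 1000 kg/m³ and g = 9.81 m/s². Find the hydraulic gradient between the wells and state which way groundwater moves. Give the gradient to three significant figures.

Pressure head at well D: ψ = P/(ρg) = 287.7×1000 / (1000 × 9.81) = 29.33 m.
Total head at well D: h = z + ψ = 291.38 + 29.33 = 320.71 m.
Total head at well A: h = 325.73 m (water level in the piezometer is the total head).
Head difference: h(well D) − h(well A) = 320.71 − 325.73 = -5.02 m.
Hydraulic gradient: i = |Δh| / L = 5.02 / 2154 = 0.00233.
Flow is from higher to lower head: from well A toward well D, i.e. toward the north-east.

i ≈ 0.00233; groundwater flows toward the north-east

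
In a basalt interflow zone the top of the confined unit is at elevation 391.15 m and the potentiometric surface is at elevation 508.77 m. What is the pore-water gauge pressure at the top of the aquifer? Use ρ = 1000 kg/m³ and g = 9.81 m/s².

Pressure head at the aquifer top: ψ = h − z = 508.77 − 391.15 = 117.62 m.
P = ρgψ = 1000 × 9.81 × 117.62 = 1153852 Pa ≈ 1150 kPa.

P ≈ 1150 kPa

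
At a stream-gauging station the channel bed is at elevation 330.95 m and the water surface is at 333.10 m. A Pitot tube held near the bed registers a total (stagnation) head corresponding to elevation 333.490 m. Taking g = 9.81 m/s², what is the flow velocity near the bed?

Near the bed, under hydrostatic conditions, the piezometric head (z + ψ) equals the free-surface elevation, 333.10 m.
Velocity head = total − piezometric = 333.490 − 333.10 = 0.390 m.
v = √(2g·h_v) = √(2 × 9.81 × 0.390) = 2.77 m/s.

v ≈ 2.77 m/s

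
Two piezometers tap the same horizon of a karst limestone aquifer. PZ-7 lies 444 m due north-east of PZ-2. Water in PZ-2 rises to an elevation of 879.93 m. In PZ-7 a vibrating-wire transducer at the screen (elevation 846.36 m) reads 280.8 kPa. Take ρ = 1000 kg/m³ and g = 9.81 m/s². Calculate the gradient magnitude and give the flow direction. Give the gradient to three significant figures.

i ≈ 0.0111; groundwater flows toward the north-east

Total head at PZ-2: h = 879.93 m (water level in the piezometer is the total head).
Pressure head at PZ-7: ψ = P/(ρg) = 280.8×1000 / (1000 × 9.81) = 28.62 m.
Total head at PZ-7: h = z + ψ = 846.36 + 28.62 = 874.98 m.
Head difference: h(PZ-2) − h(PZ-7) = 879.93 − 874.98 = 4.95 m.
Hydraulic gradient: i = |Δh| / L = 4.95 / 444 = 0.0111.
Flow is from higher to lower head: from PZ-2 toward PZ-7, i.e. toward the north-east.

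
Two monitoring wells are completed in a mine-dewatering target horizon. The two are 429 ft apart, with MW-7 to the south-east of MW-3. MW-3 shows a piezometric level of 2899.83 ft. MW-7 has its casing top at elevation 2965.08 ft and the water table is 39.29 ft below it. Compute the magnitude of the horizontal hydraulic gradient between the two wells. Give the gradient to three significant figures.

i ≈ 0.0605

Total head at MW-3: h = 2899.83 ft (water level in the piezometer is the total head).
Total head at MW-7: h = 2965.08 − 39.29 = 2925.79 ft.
Head difference: h(MW-3) − h(MW-7) = 2899.83 − 2925.79 = -25.96 ft.
Hydraulic gradient: i = |Δh| / L = 25.96 / 429 = 0.0605.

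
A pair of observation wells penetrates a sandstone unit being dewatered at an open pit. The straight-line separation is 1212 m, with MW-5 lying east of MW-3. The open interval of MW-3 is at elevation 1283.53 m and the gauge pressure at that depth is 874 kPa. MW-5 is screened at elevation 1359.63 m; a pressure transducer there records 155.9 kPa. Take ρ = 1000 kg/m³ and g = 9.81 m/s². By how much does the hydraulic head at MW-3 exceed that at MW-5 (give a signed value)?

Δh ≈ -2.90 m

Pressure head at MW-3: ψ = P/(ρg) = 874×1000 / (1000 × 9.81) = 89.09 m.
Total head at MW-3: h = z + ψ = 1283.53 + 89.09 = 1372.62 m.
Pressure head at MW-5: ψ = P/(ρg) = 155.9×1000 / (1000 × 9.81) = 15.89 m.
Total head at MW-5: h = z + ψ = 1359.63 + 15.89 = 1375.52 m.
Head difference: h(MW-3) − h(MW-5) = 1372.62 − 1375.52 = -2.90 m.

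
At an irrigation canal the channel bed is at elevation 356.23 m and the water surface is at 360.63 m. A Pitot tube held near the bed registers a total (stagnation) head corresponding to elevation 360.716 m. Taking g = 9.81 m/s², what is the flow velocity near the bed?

Near the bed, under hydrostatic conditions, the piezometric head (z + ψ) equals the free-surface elevation, 360.63 m.
Velocity head = total − piezometric = 360.716 − 360.63 = 0.086 m.
v = √(2g·h_v) = √(2 × 9.81 × 0.086) = 1.30 m/s.

v ≈ 1.30 m/s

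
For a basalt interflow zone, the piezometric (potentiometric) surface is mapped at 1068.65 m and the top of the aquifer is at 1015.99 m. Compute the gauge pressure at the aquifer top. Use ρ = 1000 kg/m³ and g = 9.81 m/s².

P ≈ 517 kPa

Pressure head at the aquifer top: ψ = h − z = 1068.65 − 1015.99 = 52.66 m.
P = ρgψ = 1000 × 9.81 × 52.66 = 516595 Pa ≈ 517 kPa.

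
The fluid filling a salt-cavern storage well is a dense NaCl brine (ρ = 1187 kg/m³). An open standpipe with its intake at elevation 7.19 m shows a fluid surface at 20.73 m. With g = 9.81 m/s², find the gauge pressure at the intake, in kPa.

Pressure head ψ = h − z = 20.73 − 7.19 = 13.54 m.
P = ρgψ = 1187 × 9.81 × 13.54 = 157666 Pa ≈ 158 kPa.

P ≈ 158 kPa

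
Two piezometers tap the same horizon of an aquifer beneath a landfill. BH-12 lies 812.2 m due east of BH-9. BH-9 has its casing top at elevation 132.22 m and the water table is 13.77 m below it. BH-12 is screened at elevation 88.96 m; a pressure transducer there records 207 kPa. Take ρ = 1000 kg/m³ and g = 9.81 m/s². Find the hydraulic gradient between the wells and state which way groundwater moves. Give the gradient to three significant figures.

i ≈ 0.0103; groundwater flows toward the east

Total head at BH-9: h = 132.22 − 13.77 = 118.45 m.
Pressure head at BH-12: ψ = P/(ρg) = 207×1000 / (1000 × 9.81) = 21.10 m.
Total head at BH-12: h = z + ψ = 88.96 + 21.10 = 110.06 m.
Head difference: h(BH-9) − h(BH-12) = 118.45 − 110.06 = 8.39 m.
Hydraulic gradient: i = |Δh| / L = 8.39 / 812.2 = 0.0103.
Flow is from higher to lower head: from BH-9 toward BH-12, i.e. toward the east.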